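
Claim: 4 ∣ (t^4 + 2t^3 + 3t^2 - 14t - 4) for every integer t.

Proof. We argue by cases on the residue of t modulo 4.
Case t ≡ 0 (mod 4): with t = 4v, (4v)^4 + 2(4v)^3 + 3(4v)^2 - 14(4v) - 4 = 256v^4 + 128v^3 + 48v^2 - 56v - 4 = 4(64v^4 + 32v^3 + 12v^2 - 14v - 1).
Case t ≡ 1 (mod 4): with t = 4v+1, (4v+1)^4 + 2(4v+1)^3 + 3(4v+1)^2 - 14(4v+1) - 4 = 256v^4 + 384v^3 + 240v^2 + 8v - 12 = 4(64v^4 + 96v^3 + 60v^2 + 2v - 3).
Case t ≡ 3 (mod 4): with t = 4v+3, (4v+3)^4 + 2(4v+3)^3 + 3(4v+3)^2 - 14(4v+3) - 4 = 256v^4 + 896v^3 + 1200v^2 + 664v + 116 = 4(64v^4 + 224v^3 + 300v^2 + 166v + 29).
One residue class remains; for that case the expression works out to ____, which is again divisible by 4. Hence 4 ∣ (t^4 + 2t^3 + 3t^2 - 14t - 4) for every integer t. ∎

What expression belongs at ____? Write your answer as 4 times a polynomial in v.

4(64v^4 + 160v^3 + 156v^2 + 54v + 3)

The residues treated are {0, 1, 3}, so the missing case is t ≡ 2 (mod 4); write t = 4v+2.
Then (4v+2)^4 + 2(4v+2)^3 + 3(4v+2)^2 - 14(4v+2) - 4 = 256v^4 + 640v^3 + 624v^2 + 216v + 12 = 4(64v^4 + 160v^3 + 156v^2 + 54v + 3).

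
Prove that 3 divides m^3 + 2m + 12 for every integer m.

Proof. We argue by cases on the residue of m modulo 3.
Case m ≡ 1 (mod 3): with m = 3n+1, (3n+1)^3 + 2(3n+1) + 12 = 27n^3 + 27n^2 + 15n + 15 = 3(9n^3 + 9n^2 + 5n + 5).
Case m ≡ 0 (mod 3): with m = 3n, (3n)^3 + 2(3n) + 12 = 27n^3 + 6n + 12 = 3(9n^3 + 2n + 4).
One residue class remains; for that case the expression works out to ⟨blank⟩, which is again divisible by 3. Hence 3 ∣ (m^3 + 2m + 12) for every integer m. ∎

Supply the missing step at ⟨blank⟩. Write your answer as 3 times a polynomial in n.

3(9n^3 + 18n^2 + 14n + 8)

The residues treated are {1, 0}, so the missing case is m ≡ 2 (mod 3); write m = 3n+2.
Then (3n+2)^3 + 2(3n+2) + 12 = 27n^3 + 54n^2 + 42n + 24 = 3(9n^3 + 18n^2 + 14n + 8).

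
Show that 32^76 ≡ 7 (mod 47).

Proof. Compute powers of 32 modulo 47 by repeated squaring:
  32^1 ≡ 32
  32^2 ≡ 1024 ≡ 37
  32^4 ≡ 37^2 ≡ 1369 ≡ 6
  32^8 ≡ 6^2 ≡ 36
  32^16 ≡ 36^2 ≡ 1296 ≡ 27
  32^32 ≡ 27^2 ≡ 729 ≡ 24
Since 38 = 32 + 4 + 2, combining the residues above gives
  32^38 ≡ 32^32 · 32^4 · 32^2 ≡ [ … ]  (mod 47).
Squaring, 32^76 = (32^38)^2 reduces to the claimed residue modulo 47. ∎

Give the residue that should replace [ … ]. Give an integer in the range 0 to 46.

Multiply the listed residues: 24 · 6 · 37 = 144 → 5328.
Reducing modulo 47: 5328 = 113·47 + 17, so 32^38 ≡ 17.

17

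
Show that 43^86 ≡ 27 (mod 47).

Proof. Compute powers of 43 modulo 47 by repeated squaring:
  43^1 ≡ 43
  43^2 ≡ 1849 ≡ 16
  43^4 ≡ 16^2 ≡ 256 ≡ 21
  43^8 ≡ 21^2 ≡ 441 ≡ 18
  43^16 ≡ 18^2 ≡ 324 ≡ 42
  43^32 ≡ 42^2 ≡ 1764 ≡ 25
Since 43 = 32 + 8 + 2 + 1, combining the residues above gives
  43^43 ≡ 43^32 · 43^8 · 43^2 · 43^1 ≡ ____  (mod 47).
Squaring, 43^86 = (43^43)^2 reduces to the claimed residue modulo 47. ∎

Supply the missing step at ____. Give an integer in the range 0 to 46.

11

43^32 · 43^8 · 43^2 · 43^1 ≡ 25 · 18 · 16 · 43 = 309600.
309600 mod 47 = 11, so 43^43 ≡ 11 (mod 47).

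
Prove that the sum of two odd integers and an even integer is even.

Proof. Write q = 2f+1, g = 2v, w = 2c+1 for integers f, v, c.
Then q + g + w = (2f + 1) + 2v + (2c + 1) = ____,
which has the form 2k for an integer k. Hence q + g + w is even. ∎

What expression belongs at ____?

2(c + f + v + 1)

Expanding: (2f + 1) + 2v + (2c + 1) = 2c + 2f + 2v + 2.
Every term is even; pulling out the factor of 2 gives 2(c + f + v + 1).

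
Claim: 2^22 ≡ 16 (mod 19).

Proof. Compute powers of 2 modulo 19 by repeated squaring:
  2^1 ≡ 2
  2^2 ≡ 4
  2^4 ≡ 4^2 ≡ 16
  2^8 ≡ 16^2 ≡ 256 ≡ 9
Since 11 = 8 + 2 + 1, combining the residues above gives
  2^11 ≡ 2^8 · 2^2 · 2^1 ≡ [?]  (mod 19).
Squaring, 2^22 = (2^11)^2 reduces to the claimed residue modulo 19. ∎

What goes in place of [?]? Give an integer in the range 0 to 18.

2^8 · 2^2 · 2^1 ≡ 9 · 4 · 2 = 72.
72 mod 19 = 15, so 2^11 ≡ 15 (mod 19).

15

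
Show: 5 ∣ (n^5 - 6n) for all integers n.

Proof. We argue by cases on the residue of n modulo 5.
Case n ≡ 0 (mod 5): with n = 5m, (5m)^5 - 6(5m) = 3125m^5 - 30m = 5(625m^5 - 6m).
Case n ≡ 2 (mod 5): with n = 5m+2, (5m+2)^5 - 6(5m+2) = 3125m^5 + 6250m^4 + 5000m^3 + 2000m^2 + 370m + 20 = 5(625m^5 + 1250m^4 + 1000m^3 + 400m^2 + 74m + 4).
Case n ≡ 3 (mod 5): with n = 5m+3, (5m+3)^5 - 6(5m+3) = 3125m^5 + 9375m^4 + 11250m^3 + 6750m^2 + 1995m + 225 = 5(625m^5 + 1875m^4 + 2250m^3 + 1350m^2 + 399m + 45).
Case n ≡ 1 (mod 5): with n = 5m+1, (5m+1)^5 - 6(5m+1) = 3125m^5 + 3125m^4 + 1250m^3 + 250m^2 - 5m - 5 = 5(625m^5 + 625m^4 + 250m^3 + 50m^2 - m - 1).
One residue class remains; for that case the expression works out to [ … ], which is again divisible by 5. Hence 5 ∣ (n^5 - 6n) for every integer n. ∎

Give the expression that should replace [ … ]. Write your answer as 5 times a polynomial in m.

5(625m^5 + 2500m^4 + 4000m^3 + 3200m^2 + 1274m + 200)

The residues treated are {0, 2, 3, 1}, so the missing case is n ≡ 4 (mod 5); write n = 5m+4.
Then (5m+4)^5 - 6(5m+4) = 3125m^5 + 12500m^4 + 20000m^3 + 16000m^2 + 6370m + 1000 = 5(625m^5 + 2500m^4 + 4000m^3 + 3200m^2 + 1274m + 200).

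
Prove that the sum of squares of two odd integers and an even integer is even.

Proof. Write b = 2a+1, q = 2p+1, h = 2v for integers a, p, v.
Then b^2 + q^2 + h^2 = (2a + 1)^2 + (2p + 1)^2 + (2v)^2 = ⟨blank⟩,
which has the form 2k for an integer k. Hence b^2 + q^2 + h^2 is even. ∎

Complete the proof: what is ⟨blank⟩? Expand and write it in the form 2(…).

(2a + 1)^2 + (2p + 1)^2 + (2v)^2 = 4a^2 + 4a + 4p^2 + 4p + 4v^2 + 2
= 2(2a^2 + 2a + 2p^2 + 2p + 2v^2 + 1).
Since 2a^2 + 2a + 2p^2 + 2p + 2v^2 + 1 is an integer, the sum of squares is of the form 2k for an integer k.

2(2a^2 + 2a + 2p^2 + 2p + 2v^2 + 1)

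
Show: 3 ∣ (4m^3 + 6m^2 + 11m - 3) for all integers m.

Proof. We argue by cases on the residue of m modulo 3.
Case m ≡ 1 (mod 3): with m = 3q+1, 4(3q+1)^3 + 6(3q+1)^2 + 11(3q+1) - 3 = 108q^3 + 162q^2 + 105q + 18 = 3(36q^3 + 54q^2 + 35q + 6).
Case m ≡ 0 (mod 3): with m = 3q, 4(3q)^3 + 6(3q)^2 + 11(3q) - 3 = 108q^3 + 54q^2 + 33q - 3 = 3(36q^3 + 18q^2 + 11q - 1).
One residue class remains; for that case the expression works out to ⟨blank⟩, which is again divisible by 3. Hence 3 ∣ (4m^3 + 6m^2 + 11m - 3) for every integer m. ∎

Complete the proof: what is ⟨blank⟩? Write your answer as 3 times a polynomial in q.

3(36q^3 + 90q^2 + 83q + 25)

The residues treated are {1, 0}, so the missing case is m ≡ 2 (mod 3); write m = 3q+2.
Then 4(3q+2)^3 + 6(3q+2)^2 + 11(3q+2) - 3 = 108q^3 + 270q^2 + 249q + 75 = 3(36q^3 + 90q^2 + 83q + 25).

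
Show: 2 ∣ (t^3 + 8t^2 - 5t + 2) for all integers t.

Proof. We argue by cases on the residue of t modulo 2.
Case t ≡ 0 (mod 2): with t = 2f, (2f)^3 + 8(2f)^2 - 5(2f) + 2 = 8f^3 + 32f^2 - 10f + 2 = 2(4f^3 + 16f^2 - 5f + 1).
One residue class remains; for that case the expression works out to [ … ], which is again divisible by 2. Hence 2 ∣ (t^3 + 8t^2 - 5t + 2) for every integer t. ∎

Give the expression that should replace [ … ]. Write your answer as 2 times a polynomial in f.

2(4f^3 + 22f^2 + 14f + 3)

Only t ≡ 1 (mod 2) is unaccounted for. Put t = 2f+1:
(2f+1)^3 + 8(2f+1)^2 - 5(2f+1) + 2 expands to 8f^3 + 44f^2 + 28f + 6,
and factoring out 2 leaves 2(4f^3 + 22f^2 + 14f + 3).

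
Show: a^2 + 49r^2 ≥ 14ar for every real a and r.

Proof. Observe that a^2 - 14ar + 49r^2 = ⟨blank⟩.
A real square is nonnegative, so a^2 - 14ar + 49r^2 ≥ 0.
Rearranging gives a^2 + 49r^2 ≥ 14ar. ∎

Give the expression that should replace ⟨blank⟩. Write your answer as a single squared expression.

The leading and trailing coefficients are 1^2 and 7^2, and 14 = 2·1·7, so the trinomial is (a - 7r)^2.
Hence a^2 - 14ar + 49r^2 ≥ 0.

(a - 7r)^2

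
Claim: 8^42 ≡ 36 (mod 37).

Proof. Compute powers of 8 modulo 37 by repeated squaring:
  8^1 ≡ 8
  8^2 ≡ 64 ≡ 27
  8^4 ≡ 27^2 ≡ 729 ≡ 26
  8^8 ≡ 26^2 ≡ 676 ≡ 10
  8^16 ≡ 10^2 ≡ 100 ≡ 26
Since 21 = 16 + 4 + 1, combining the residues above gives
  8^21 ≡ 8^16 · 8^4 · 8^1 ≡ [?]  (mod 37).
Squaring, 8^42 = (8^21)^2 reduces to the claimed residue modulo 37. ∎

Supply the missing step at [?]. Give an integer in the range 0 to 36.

Multiply the listed residues: 26 · 26 · 8 = 676 → 5408.
Reducing modulo 37: 5408 = 146·37 + 6, so 8^21 ≡ 6.

6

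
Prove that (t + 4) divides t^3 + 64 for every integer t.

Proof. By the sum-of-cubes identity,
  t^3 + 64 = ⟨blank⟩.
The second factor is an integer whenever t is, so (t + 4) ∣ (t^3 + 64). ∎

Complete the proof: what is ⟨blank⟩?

Polynomial division of t^3 + 64 by t + 4 leaves remainder 0 and quotient t^2 - 4t + 16.
Hence t^3 + 64 = (t + 4)(t^2 - 4t + 16).

(t + 4)(t^2 - 4t + 16)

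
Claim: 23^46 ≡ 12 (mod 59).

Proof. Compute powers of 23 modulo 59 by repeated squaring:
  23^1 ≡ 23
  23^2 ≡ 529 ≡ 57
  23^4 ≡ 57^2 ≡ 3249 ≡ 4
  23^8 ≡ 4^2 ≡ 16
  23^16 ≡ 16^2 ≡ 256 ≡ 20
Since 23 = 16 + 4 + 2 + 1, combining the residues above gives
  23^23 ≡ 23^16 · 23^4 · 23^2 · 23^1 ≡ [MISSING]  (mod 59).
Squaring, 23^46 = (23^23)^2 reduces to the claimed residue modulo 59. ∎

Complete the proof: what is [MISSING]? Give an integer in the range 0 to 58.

23^16 · 23^4 · 23^2 · 23^1 ≡ 20 · 4 · 57 · 23 = 104880.
104880 mod 59 = 37, so 23^23 ≡ 37 (mod 59).

37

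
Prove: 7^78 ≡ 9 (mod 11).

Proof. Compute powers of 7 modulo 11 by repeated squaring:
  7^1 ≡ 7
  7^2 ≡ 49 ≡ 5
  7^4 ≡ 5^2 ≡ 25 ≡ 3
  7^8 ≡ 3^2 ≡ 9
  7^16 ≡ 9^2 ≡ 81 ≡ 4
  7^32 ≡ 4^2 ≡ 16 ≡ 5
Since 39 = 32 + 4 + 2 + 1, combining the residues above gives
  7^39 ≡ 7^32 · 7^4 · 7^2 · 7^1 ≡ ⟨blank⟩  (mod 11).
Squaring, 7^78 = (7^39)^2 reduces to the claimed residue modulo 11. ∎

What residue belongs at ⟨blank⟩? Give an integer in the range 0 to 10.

8

Multiply the listed residues: 5 · 3 · 5 · 7 = 15 → 75 → 525.
Reducing modulo 11: 525 = 47·11 + 8, so 7^39 ≡ 8.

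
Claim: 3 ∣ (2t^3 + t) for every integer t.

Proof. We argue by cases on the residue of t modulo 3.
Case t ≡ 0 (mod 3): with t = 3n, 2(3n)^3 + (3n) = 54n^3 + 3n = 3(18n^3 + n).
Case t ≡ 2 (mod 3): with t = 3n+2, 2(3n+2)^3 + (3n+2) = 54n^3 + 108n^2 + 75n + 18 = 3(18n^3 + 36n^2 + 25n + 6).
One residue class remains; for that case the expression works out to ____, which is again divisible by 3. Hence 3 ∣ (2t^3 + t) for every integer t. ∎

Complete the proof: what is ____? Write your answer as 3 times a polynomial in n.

The residues treated are {0, 2}, so the missing case is t ≡ 1 (mod 3); write t = 3n+1.
Then 2(3n+1)^3 + (3n+1) = 54n^3 + 54n^2 + 21n + 3 = 3(18n^3 + 18n^2 + 7n + 1).

3(18n^3 + 18n^2 + 7n + 1)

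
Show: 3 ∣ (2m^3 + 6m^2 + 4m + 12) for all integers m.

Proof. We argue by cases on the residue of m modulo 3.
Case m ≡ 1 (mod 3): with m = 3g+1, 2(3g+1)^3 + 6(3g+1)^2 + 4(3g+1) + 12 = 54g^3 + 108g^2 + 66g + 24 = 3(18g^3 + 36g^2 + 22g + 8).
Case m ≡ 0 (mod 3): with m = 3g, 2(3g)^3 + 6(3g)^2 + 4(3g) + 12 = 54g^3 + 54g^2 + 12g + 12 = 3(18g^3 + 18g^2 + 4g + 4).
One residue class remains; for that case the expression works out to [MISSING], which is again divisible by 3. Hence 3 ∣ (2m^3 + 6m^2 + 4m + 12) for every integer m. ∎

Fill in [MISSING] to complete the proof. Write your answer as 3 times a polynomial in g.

Only m ≡ 2 (mod 3) is unaccounted for. Put m = 3g+2:
2(3g+2)^3 + 6(3g+2)^2 + 4(3g+2) + 12 expands to 54g^3 + 162g^2 + 156g + 60,
and factoring out 3 leaves 3(18g^3 + 54g^2 + 52g + 20).

3(18g^3 + 54g^2 + 52g + 20)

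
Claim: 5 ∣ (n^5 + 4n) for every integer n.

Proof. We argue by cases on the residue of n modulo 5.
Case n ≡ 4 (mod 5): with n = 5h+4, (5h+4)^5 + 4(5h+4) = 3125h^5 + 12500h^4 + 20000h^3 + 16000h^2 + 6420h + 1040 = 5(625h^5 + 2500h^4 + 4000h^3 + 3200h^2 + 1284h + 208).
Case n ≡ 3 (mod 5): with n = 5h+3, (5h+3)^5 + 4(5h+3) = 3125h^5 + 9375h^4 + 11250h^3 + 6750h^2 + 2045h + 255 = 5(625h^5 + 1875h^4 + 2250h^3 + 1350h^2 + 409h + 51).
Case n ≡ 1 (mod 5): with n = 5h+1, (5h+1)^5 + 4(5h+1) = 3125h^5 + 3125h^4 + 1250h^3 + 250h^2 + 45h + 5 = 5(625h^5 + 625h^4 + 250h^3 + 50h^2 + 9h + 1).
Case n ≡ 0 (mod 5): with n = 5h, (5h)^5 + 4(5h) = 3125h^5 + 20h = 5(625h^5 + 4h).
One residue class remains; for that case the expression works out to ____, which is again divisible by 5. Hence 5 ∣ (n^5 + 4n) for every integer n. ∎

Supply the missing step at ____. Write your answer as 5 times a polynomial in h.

The residues treated are {4, 3, 1, 0}, so the missing case is n ≡ 2 (mod 5); write n = 5h+2.
Then (5h+2)^5 + 4(5h+2) = 3125h^5 + 6250h^4 + 5000h^3 + 2000h^2 + 420h + 40 = 5(625h^5 + 1250h^4 + 1000h^3 + 400h^2 + 84h + 8).

5(625h^5 + 1250h^4 + 1000h^3 + 400h^2 + 84h + 8)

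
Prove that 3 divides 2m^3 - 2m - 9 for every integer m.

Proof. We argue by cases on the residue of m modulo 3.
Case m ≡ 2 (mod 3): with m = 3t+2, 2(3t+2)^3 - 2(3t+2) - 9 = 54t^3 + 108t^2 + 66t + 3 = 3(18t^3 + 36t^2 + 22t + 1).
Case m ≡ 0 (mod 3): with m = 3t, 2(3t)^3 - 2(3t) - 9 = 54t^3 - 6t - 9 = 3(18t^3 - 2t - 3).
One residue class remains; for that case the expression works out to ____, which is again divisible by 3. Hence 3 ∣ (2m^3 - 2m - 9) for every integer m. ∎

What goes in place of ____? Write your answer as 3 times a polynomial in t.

3(18t^3 + 18t^2 + 4t - 3)

The residues treated are {2, 0}, so the missing case is m ≡ 1 (mod 3); write m = 3t+1.
Then 2(3t+1)^3 - 2(3t+1) - 9 = 54t^3 + 54t^2 + 12t - 9 = 3(18t^3 + 18t^2 + 4t - 3).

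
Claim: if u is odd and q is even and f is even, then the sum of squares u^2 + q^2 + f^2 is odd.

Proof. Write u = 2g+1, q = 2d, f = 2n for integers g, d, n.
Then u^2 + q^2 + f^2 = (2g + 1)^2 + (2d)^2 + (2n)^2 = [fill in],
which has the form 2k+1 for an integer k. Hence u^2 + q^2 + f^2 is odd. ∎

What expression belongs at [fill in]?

Expanding: (2g + 1)^2 + (2d)^2 + (2n)^2 = 4d^2 + 4g^2 + 4g + 4n^2 + 1.
Every term except the constant is even, so this is 2(2d^2 + 2g^2 + 2g + 2n^2) + 1,
and 2d^2 + 2g^2 + 2g + 2n^2 ∈ ℤ gives the required form.

2(2d^2 + 2g^2 + 2g + 2n^2) + 1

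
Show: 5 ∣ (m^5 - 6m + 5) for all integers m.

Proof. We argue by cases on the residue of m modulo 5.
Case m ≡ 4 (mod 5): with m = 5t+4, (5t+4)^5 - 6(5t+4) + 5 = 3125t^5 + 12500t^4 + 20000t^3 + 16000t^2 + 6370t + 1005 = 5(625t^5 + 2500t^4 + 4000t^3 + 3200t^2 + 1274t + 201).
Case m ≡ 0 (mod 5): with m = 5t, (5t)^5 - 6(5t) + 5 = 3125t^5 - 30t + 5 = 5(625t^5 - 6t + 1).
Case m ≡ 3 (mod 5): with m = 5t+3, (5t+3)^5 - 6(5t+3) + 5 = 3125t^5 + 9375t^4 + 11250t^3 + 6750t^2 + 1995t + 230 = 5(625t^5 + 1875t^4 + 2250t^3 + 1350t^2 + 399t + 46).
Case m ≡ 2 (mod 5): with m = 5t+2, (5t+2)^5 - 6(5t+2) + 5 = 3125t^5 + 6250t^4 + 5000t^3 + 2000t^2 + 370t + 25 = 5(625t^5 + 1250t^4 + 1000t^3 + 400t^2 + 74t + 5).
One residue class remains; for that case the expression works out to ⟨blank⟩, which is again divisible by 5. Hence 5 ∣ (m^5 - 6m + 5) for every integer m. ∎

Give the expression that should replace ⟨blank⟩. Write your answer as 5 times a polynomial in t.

5(625t^5 + 625t^4 + 250t^3 + 50t^2 - t)

The residues treated are {4, 0, 3, 2}, so the missing case is m ≡ 1 (mod 5); write m = 5t+1.
Then (5t+1)^5 - 6(5t+1) + 5 = 3125t^5 + 3125t^4 + 1250t^3 + 250t^2 - 5t = 5(625t^5 + 625t^4 + 250t^3 + 50t^2 - t).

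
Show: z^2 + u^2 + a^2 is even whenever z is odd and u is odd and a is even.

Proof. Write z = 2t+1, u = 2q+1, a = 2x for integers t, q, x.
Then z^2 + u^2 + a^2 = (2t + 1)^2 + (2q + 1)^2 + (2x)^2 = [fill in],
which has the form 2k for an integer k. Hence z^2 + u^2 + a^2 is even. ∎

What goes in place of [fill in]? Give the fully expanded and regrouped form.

Expanding: (2t + 1)^2 + (2q + 1)^2 + (2x)^2 = 4q^2 + 4q + 4t^2 + 4t + 4x^2 + 2.
Every term is even; pulling out the factor of 2 gives 2(2q^2 + 2q + 2t^2 + 2t + 2x^2 + 1).

2(2q^2 + 2q + 2t^2 + 2t + 2x^2 + 1)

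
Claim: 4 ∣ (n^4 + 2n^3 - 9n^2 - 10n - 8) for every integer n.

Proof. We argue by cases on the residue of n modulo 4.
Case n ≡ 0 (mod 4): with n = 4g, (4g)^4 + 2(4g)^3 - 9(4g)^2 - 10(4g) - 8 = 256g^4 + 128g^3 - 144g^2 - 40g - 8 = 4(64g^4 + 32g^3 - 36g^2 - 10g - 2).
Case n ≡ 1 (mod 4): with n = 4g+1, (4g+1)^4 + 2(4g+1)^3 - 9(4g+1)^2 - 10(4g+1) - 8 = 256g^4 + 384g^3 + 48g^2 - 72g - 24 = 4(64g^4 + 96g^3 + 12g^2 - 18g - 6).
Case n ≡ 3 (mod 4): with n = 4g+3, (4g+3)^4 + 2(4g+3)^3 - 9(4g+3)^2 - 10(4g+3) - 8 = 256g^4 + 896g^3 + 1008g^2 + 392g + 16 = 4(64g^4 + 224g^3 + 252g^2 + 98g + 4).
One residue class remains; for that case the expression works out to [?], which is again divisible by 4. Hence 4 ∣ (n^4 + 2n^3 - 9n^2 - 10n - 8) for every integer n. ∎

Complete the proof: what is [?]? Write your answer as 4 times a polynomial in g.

The residues treated are {0, 1, 3}, so the missing case is n ≡ 2 (mod 4); write n = 4g+2.
Then (4g+2)^4 + 2(4g+2)^3 - 9(4g+2)^2 - 10(4g+2) - 8 = 256g^4 + 640g^3 + 432g^2 + 40g - 32 = 4(64g^4 + 160g^3 + 108g^2 + 10g - 8).

4(64g^4 + 160g^3 + 108g^2 + 10g - 8)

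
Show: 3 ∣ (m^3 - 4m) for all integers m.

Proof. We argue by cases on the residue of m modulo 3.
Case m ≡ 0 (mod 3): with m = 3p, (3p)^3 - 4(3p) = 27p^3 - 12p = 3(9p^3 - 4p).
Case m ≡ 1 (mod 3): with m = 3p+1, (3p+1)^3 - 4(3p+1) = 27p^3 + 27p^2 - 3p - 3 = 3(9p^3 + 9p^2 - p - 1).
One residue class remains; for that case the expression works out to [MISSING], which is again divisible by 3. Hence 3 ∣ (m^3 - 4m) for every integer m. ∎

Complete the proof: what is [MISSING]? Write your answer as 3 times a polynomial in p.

3(9p^3 + 18p^2 + 8p)

Only m ≡ 2 (mod 3) is unaccounted for. Put m = 3p+2:
(3p+2)^3 - 4(3p+2) expands to 27p^3 + 54p^2 + 24p,
and factoring out 3 leaves 3(9p^3 + 18p^2 + 8p).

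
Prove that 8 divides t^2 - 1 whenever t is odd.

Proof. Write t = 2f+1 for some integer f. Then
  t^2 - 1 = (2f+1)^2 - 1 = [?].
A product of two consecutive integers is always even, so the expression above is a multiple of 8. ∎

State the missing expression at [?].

(2f+1)^2 - 1 = 4f^2 + 4f + 1 - 1 = 4f^2 + 4f = 4f(f+1).
Since f and f+1 are consecutive, f(f+1) is even, and 4·(even) is a multiple of 8.

4f(f + 1)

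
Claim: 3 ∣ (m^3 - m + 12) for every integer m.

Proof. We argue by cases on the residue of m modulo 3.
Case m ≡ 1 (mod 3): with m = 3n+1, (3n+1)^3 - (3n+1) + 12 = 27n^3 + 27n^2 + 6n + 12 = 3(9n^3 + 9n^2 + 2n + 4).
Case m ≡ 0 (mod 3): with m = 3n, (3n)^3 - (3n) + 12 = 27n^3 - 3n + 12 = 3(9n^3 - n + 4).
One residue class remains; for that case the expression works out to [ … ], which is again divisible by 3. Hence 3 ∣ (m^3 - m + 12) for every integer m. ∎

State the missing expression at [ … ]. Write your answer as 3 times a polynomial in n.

3(9n^3 + 18n^2 + 11n + 6)

Only m ≡ 2 (mod 3) is unaccounted for. Put m = 3n+2:
(3n+2)^3 - (3n+2) + 12 expands to 27n^3 + 54n^2 + 33n + 18,
and factoring out 3 leaves 3(9n^3 + 18n^2 + 11n + 6).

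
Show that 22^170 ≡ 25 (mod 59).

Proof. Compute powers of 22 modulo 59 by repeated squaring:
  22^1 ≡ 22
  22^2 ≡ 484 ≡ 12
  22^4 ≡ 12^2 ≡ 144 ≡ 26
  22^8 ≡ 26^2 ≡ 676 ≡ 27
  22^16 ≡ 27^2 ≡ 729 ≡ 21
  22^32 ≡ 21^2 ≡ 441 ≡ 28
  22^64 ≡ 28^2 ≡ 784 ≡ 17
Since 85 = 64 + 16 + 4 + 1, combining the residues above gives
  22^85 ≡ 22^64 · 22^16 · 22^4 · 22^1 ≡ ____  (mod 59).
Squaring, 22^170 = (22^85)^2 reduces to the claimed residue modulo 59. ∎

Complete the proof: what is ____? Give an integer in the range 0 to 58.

22^64 · 22^16 · 22^4 · 22^1 ≡ 17 · 21 · 26 · 22 = 204204.
204204 mod 59 = 5, so 22^85 ≡ 5 (mod 59).

5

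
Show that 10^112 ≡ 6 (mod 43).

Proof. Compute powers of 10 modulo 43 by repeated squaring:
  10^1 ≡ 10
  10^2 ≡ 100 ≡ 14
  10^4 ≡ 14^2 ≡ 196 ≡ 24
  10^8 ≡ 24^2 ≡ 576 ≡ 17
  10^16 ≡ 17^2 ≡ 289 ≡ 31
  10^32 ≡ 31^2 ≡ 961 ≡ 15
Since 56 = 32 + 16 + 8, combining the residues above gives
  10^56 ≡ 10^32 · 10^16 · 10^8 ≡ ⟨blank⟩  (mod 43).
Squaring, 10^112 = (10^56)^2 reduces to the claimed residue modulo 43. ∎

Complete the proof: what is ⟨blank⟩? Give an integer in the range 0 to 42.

36

10^32 · 10^16 · 10^8 ≡ 15 · 31 · 17 = 7905.
7905 mod 43 = 36, so 10^56 ≡ 36 (mod 43).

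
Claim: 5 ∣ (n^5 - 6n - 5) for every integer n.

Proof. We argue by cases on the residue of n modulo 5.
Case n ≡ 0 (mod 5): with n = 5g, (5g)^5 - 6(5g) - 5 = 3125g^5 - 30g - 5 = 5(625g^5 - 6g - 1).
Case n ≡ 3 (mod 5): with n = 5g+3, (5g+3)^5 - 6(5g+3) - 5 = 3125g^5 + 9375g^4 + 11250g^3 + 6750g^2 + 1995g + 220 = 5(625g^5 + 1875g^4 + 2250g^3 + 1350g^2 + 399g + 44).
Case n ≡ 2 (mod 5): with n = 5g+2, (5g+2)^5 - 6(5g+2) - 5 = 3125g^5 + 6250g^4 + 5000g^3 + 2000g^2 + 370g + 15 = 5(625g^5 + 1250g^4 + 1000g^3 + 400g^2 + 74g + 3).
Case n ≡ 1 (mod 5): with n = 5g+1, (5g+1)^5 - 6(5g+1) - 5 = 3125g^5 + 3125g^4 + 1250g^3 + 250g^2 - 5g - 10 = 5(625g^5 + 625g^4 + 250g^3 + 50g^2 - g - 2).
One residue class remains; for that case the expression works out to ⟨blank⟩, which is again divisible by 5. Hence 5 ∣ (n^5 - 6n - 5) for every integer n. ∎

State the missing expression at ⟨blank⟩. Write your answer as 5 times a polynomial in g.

5(625g^5 + 2500g^4 + 4000g^3 + 3200g^2 + 1274g + 199)

Only n ≡ 4 (mod 5) is unaccounted for. Put n = 5g+4:
(5g+4)^5 - 6(5g+4) - 5 expands to 3125g^5 + 12500g^4 + 20000g^3 + 16000g^2 + 6370g + 995,
and factoring out 5 leaves 5(625g^5 + 2500g^4 + 4000g^3 + 3200g^2 + 1274g + 199).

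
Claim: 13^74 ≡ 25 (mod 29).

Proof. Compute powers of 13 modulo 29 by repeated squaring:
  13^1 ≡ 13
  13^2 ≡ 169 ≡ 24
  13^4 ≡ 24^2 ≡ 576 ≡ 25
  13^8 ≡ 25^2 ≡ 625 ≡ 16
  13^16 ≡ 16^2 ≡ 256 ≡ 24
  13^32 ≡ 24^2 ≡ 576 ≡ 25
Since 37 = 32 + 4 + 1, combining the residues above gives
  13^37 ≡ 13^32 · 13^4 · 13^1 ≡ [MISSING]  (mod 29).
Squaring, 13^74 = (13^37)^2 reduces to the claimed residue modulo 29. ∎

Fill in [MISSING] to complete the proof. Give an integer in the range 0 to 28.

5

13^32 · 13^4 · 13^1 ≡ 25 · 25 · 13 = 8125.
8125 mod 29 = 5, so 13^37 ≡ 5 (mod 29).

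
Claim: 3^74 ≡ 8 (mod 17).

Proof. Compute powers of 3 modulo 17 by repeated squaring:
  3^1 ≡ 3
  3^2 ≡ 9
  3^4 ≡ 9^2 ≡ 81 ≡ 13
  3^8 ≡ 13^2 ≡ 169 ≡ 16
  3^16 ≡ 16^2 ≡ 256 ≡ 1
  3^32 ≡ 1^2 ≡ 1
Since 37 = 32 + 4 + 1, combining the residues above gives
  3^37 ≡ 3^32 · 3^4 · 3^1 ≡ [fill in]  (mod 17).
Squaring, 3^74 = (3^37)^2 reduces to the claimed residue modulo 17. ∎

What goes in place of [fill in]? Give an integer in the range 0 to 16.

3^32 · 3^4 · 3^1 ≡ 1 · 13 · 3 = 39.
39 mod 17 = 5, so 3^37 ≡ 5 (mod 17).

5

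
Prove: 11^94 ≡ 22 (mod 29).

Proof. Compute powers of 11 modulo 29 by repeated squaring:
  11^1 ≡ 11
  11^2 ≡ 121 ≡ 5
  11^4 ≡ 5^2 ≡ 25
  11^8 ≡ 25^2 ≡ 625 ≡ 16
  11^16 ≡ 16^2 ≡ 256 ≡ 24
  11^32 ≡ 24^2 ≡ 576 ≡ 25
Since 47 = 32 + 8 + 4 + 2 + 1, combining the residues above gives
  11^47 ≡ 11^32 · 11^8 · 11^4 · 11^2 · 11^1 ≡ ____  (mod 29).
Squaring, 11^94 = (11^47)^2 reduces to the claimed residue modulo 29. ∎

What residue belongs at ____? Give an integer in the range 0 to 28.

15

Multiply the listed residues: 25 · 16 · 25 · 5 · 11 = 400 → 10000 → 50000 → 550000.
Reducing modulo 29: 550000 = 18965·29 + 15, so 11^47 ≡ 15.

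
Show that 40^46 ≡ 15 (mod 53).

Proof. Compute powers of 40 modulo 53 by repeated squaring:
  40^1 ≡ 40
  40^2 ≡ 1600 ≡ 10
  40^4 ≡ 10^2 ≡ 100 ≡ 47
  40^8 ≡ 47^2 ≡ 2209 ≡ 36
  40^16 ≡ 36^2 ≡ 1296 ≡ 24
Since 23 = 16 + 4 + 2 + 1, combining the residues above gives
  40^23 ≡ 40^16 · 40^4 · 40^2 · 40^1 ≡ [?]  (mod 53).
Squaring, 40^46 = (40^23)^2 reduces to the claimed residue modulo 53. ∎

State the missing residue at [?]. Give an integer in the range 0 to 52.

Multiply the listed residues: 24 · 47 · 10 · 40 = 1128 → 11280 → 451200.
Reducing modulo 53: 451200 = 8513·53 + 11, so 40^23 ≡ 11.

11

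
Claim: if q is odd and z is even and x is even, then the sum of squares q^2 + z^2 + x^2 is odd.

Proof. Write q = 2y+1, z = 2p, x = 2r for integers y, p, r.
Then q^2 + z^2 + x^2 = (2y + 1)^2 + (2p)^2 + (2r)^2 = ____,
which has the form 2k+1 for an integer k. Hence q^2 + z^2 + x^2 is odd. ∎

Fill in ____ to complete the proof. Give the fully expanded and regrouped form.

(2y + 1)^2 + (2p)^2 + (2r)^2 = 4p^2 + 4r^2 + 4y^2 + 4y + 1
= 2(2p^2 + 2r^2 + 2y^2 + 2y) + 1.
Since 2p^2 + 2r^2 + 2y^2 + 2y is an integer, the sum of squares is of the form 2k+1 for an integer k.

2(2p^2 + 2r^2 + 2y^2 + 2y) + 1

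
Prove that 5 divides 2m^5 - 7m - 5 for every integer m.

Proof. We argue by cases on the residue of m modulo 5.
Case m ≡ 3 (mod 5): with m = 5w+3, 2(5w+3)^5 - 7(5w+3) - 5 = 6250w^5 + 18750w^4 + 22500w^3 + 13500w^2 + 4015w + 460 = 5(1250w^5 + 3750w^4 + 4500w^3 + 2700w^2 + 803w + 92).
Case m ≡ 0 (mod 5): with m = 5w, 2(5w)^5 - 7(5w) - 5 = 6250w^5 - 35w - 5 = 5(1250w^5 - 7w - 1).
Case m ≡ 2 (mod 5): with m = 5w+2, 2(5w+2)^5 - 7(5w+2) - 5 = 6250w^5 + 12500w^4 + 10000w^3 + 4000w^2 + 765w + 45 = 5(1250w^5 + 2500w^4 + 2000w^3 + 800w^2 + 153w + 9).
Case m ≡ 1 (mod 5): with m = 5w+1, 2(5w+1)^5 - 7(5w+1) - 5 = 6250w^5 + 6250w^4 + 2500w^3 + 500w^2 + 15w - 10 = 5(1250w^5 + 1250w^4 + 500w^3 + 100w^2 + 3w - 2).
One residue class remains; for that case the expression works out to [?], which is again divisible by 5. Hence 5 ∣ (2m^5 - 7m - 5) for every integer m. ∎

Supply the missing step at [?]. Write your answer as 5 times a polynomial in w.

Only m ≡ 4 (mod 5) is unaccounted for. Put m = 5w+4:
2(5w+4)^5 - 7(5w+4) - 5 expands to 6250w^5 + 25000w^4 + 40000w^3 + 32000w^2 + 12765w + 2015,
and factoring out 5 leaves 5(1250w^5 + 5000w^4 + 8000w^3 + 6400w^2 + 2553w + 403).

5(1250w^5 + 5000w^4 + 8000w^3 + 6400w^2 + 2553w + 403)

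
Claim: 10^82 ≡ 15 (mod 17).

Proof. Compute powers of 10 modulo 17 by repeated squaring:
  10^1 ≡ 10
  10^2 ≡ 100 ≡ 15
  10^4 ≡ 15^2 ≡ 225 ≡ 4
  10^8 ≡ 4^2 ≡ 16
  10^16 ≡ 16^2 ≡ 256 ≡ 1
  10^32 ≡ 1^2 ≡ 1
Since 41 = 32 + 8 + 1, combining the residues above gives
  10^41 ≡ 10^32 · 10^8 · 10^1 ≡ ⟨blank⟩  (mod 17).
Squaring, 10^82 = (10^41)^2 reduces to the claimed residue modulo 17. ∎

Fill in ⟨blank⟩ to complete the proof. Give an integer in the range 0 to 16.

7

10^32 · 10^8 · 10^1 ≡ 1 · 16 · 10 = 160.
160 mod 17 = 7, so 10^41 ≡ 7 (mod 17).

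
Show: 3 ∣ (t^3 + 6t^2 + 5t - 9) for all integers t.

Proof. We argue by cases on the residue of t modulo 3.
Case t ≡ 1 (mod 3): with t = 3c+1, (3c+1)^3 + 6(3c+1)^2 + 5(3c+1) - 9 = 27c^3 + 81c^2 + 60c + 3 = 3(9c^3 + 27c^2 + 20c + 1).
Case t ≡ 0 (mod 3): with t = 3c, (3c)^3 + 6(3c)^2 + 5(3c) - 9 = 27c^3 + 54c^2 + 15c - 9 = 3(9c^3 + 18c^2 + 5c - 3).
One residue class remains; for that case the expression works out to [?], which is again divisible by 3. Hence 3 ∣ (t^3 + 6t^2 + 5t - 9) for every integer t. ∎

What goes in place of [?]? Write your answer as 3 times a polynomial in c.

Only t ≡ 2 (mod 3) is unaccounted for. Put t = 3c+2:
(3c+2)^3 + 6(3c+2)^2 + 5(3c+2) - 9 expands to 27c^3 + 108c^2 + 123c + 33,
and factoring out 3 leaves 3(9c^3 + 36c^2 + 41c + 11).

3(9c^3 + 36c^2 + 41c + 11)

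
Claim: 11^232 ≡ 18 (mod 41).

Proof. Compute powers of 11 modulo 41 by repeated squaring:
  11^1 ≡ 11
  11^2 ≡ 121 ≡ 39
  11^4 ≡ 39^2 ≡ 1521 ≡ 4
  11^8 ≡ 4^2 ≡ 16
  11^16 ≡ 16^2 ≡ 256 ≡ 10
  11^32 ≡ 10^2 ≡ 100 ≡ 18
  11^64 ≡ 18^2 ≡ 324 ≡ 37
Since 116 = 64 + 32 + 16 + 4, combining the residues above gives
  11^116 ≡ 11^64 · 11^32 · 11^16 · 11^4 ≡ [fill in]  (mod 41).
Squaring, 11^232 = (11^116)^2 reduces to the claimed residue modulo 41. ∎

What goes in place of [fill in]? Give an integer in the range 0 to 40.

11^64 · 11^32 · 11^16 · 11^4 ≡ 37 · 18 · 10 · 4 = 26640.
26640 mod 41 = 31, so 11^116 ≡ 31 (mod 41).

31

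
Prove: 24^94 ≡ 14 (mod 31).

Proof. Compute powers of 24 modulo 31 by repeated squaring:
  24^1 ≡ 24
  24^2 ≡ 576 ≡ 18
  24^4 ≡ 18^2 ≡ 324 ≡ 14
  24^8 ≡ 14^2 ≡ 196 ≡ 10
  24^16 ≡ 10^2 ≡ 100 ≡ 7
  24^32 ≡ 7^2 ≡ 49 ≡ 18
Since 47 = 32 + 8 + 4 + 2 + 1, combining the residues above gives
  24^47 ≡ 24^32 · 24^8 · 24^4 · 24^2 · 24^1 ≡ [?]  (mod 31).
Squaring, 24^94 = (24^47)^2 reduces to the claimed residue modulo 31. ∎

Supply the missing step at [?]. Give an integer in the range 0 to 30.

24^32 · 24^8 · 24^4 · 24^2 · 24^1 ≡ 18 · 10 · 14 · 18 · 24 = 1088640.
1088640 mod 31 = 13, so 24^47 ≡ 13 (mod 31).

13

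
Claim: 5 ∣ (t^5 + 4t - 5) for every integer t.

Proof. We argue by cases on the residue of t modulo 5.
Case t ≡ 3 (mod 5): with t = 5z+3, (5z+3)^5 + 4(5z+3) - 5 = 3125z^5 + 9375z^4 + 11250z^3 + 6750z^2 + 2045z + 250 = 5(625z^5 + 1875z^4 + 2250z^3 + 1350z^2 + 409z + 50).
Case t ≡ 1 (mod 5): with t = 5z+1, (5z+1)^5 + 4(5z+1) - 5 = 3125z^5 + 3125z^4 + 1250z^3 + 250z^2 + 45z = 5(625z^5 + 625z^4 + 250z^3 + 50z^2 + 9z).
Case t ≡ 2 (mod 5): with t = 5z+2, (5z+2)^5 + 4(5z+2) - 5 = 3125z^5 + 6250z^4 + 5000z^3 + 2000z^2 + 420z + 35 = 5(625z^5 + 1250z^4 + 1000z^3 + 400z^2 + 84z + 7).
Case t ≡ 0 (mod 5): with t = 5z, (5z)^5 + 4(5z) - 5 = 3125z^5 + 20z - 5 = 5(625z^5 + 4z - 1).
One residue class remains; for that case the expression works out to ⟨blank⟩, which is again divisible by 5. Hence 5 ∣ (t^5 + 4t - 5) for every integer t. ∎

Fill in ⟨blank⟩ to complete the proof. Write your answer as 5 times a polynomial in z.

Only t ≡ 4 (mod 5) is unaccounted for. Put t = 5z+4:
(5z+4)^5 + 4(5z+4) - 5 expands to 3125z^5 + 12500z^4 + 20000z^3 + 16000z^2 + 6420z + 1035,
and factoring out 5 leaves 5(625z^5 + 2500z^4 + 4000z^3 + 3200z^2 + 1284z + 207).

5(625z^5 + 2500z^4 + 4000z^3 + 3200z^2 + 1284z + 207)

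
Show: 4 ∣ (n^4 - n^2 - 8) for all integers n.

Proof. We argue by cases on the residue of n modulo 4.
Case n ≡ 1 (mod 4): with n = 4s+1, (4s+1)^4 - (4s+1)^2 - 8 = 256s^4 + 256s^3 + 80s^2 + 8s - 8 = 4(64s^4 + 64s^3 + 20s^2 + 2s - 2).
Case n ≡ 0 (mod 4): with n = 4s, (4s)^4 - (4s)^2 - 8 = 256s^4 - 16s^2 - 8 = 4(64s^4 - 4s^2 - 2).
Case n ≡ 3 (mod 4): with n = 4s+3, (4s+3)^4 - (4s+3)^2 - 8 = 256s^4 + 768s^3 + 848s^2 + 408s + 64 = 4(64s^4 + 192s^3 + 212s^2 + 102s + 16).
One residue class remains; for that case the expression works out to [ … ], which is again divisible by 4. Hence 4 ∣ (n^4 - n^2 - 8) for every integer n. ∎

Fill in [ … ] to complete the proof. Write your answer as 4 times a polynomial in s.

4(64s^4 + 128s^3 + 92s^2 + 28s + 1)

The residues treated are {1, 0, 3}, so the missing case is n ≡ 2 (mod 4); write n = 4s+2.
Then (4s+2)^4 - (4s+2)^2 - 8 = 256s^4 + 512s^3 + 368s^2 + 112s + 4 = 4(64s^4 + 128s^3 + 92s^2 + 28s + 1).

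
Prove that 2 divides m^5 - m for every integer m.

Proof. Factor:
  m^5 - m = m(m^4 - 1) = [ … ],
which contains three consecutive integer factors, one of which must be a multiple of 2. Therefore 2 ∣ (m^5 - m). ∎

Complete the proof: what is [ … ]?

(m - 1)m(m + 1)(m^2 + 1)

m^4 - 1 = (m^2 - 1)(m^2 + 1), and m^2 - 1 = (m-1)(m+1).
So m(m^4 - 1) = (m - 1)m(m + 1)(m^2 + 1).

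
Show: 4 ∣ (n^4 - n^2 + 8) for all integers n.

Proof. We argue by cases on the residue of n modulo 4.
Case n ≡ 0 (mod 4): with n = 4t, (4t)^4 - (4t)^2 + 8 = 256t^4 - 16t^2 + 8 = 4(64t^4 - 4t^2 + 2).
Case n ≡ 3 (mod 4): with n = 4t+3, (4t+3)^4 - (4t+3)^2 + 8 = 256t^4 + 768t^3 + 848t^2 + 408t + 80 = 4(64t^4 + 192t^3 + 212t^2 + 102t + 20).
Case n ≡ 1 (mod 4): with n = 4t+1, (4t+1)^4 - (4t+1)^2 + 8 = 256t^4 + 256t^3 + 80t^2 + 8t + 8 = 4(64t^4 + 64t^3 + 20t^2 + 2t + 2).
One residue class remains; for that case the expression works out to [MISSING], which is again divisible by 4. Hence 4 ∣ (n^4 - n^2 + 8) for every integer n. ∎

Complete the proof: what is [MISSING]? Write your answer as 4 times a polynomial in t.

The residues treated are {0, 3, 1}, so the missing case is n ≡ 2 (mod 4); write n = 4t+2.
Then (4t+2)^4 - (4t+2)^2 + 8 = 256t^4 + 512t^3 + 368t^2 + 112t + 20 = 4(64t^4 + 128t^3 + 92t^2 + 28t + 5).

4(64t^4 + 128t^3 + 92t^2 + 28t + 5)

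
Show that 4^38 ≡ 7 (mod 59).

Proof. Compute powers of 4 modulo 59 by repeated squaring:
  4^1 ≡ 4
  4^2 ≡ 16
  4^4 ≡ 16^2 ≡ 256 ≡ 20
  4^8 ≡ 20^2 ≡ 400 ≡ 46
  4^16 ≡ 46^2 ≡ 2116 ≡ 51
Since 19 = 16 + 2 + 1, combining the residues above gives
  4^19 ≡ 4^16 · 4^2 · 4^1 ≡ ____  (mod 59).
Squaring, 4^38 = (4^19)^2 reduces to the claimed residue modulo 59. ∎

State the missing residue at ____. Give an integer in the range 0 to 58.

19

Multiply the listed residues: 51 · 16 · 4 = 816 → 3264.
Reducing modulo 59: 3264 = 55·59 + 19, so 4^19 ≡ 19.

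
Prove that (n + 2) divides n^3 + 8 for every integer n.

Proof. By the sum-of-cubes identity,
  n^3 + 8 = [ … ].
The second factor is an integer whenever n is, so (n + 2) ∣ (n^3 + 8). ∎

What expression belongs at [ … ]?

Polynomial division of n^3 + 8 by n + 2 leaves remainder 0 and quotient n^2 - 2n + 4.
Hence n^3 + 8 = (n + 2)(n^2 - 2n + 4).

(n + 2)(n^2 - 2n + 4)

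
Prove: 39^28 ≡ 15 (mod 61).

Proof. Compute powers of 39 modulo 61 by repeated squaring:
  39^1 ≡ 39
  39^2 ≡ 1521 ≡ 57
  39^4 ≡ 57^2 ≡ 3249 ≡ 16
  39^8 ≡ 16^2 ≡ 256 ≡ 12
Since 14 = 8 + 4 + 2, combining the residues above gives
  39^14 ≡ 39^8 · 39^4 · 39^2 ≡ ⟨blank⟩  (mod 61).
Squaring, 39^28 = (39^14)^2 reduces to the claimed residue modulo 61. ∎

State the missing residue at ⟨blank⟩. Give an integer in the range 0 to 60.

39^8 · 39^4 · 39^2 ≡ 12 · 16 · 57 = 10944.
10944 mod 61 = 25, so 39^14 ≡ 25 (mod 61).

25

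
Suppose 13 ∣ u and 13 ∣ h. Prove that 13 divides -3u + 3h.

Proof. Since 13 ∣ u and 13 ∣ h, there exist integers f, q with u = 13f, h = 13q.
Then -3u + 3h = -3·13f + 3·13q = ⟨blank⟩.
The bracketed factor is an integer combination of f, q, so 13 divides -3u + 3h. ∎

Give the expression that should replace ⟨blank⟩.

Each term has a factor of 13: -3·13f + 3·13q = 13·(-3f + 3q).
Since -3f + 3q is an integer, 13 ∣ (-3u + 3h).

13(-3f + 3q)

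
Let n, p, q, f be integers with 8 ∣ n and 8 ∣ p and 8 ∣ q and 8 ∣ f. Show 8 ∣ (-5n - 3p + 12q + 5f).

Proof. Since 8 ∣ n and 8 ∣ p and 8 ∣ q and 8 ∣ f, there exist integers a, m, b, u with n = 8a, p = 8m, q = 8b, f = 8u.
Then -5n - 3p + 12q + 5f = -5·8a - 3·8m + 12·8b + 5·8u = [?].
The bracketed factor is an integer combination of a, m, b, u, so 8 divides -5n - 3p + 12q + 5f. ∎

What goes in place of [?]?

Each term has a factor of 8: -5·8a - 3·8m + 12·8b + 5·8u = 8·(-5a + 12b - 3m + 5u).
Since -5a + 12b - 3m + 5u is an integer, 8 ∣ (-5n - 3p + 12q + 5f).

8(-5a + 12b - 3m + 5u)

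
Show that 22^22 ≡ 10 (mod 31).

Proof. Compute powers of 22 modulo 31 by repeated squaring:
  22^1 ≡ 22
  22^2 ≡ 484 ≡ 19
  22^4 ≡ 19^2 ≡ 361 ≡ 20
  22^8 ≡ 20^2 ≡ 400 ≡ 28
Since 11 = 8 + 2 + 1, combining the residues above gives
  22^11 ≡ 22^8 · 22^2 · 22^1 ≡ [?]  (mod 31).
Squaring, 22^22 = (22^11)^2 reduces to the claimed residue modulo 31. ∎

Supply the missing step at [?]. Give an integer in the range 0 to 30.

17

22^8 · 22^2 · 22^1 ≡ 28 · 19 · 22 = 11704.
11704 mod 31 = 17, so 22^11 ≡ 17 (mod 31).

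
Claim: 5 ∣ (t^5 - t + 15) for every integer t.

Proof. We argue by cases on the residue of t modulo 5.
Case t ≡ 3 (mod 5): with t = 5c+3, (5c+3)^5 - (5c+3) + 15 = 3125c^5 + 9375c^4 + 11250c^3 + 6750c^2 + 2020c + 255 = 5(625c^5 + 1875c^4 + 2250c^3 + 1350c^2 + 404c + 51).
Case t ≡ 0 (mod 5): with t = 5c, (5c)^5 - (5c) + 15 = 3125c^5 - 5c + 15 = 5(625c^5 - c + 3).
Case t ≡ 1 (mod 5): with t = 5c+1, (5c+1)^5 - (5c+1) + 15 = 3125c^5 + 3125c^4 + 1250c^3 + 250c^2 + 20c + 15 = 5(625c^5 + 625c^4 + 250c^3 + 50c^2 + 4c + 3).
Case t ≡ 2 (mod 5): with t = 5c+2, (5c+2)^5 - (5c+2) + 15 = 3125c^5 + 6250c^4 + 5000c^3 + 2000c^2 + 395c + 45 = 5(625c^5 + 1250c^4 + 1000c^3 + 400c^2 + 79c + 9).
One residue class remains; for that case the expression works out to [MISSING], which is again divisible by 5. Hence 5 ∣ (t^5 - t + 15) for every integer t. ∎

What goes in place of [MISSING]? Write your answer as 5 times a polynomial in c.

The residues treated are {3, 0, 1, 2}, so the missing case is t ≡ 4 (mod 5); write t = 5c+4.
Then (5c+4)^5 - (5c+4) + 15 = 3125c^5 + 12500c^4 + 20000c^3 + 16000c^2 + 6395c + 1035 = 5(625c^5 + 2500c^4 + 4000c^3 + 3200c^2 + 1279c + 207).

5(625c^5 + 2500c^4 + 4000c^3 + 3200c^2 + 1279c + 207)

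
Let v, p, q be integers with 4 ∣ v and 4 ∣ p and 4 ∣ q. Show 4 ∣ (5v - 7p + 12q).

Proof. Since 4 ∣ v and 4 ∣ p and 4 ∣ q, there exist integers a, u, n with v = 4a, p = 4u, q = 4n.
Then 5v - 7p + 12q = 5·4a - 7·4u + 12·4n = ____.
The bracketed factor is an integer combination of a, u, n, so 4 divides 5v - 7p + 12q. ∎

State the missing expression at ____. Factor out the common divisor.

Each term has a factor of 4: 5·4a - 7·4u + 12·4n = 4·(5a + 12n - 7u).
Since 5a + 12n - 7u is an integer, 4 ∣ (5v - 7p + 12q).

4(5a + 12n - 7u)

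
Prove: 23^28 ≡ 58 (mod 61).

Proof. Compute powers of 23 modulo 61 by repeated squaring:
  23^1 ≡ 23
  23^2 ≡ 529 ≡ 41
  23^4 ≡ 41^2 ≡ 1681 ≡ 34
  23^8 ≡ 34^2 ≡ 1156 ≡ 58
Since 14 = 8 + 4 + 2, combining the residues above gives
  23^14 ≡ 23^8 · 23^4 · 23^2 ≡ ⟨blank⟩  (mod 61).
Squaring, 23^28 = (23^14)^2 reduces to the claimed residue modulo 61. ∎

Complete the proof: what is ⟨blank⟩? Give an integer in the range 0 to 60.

23^8 · 23^4 · 23^2 ≡ 58 · 34 · 41 = 80852.
80852 mod 61 = 27, so 23^14 ≡ 27 (mod 61).

27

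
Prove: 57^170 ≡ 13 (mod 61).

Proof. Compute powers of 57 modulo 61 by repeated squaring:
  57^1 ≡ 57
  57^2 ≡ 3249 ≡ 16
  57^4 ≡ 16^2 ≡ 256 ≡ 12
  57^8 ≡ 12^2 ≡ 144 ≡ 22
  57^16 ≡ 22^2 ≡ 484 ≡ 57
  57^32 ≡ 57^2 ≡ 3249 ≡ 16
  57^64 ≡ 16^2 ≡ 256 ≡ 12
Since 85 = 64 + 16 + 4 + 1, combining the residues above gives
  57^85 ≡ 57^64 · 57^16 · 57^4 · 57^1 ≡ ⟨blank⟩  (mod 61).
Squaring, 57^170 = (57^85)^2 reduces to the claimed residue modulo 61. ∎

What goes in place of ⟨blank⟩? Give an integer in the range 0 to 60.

47

57^64 · 57^16 · 57^4 · 57^1 ≡ 12 · 57 · 12 · 57 = 467856.
467856 mod 61 = 47, so 57^85 ≡ 47 (mod 61).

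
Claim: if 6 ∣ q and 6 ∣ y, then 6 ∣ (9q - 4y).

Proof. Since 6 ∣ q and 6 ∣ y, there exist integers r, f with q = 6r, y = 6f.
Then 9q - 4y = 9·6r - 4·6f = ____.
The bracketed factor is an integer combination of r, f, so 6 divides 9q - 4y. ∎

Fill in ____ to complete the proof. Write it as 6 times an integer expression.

Each term has a factor of 6: 9·6r - 4·6f = 6·(-4f + 9r).
Since -4f + 9r is an integer, 6 ∣ (9q - 4y).

6(-4f + 9r)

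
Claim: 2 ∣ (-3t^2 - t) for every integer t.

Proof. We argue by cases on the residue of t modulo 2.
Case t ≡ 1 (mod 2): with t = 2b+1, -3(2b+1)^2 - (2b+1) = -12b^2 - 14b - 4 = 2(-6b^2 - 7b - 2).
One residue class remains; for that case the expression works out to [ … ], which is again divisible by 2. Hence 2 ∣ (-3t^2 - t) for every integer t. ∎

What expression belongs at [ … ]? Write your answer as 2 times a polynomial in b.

2(-6b^2 - b)

Only t ≡ 0 (mod 2) is unaccounted for. Put t = 2b:
-3(2b)^2 - (2b) expands to -12b^2 - 2b,
and factoring out 2 leaves 2(-6b^2 - b).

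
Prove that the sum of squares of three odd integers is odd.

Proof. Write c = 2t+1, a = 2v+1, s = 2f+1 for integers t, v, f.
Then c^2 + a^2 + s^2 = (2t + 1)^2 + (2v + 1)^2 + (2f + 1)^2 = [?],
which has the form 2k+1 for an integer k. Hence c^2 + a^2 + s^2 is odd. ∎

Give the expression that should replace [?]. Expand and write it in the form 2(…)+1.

2(2f^2 + 2f + 2t^2 + 2t + 2v^2 + 2v + 1) + 1

(2t + 1)^2 + (2v + 1)^2 + (2f + 1)^2 = 4f^2 + 4f + 4t^2 + 4t + 4v^2 + 4v + 3
= 2(2f^2 + 2f + 2t^2 + 2t + 2v^2 + 2v + 1) + 1.
Since 2f^2 + 2f + 2t^2 + 2t + 2v^2 + 2v + 1 is an integer, the sum of squares is of the form 2k+1 for an integer k.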